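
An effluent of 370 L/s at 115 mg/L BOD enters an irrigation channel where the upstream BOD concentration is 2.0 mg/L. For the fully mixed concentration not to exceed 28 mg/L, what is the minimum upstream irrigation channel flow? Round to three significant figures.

1240 L/s

Set C_mix = 28: (Q·2.000 + 370.0·115.0) / (Q + 370.0) = 28
→ Q = 370.0·(115.0 − 28)/(28 − 2.000) = 1238 L/s.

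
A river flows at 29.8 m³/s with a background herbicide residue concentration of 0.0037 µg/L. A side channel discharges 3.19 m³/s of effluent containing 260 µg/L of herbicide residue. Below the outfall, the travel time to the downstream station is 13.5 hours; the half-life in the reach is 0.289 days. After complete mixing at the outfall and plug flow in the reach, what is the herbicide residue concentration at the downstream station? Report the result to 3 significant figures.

6.52 µg/L

Conservation of mass: C = (29.80·0.003700 + 3.190·260.0) / 32.99 = 829.5/32.99 = 25.14 µg/L.
Half-life 0.289 d → k = ln 2 / 0.289 = 2.398 d⁻¹.
Applying C = C₀e^(−kt): 25.14 × 0.2595 = 6.524 µg/L.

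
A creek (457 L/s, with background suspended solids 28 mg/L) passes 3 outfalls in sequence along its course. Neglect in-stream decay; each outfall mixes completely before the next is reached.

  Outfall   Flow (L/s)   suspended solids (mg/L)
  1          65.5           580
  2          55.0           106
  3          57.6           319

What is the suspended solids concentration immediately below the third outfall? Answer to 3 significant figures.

118 mg/L

After outfall 1: Q = 457.0 + 65.50 = 522.5 L/s; C = (457.0·28.00 + 65.50·580.0)/522.5 = 97.20 mg/L.
After outfall 2: Q = 522.5 + 55.00 = 577.5 L/s; C = (522.5·97.20 + 55.00·106.0)/577.5 = 98.04 mg/L.
After outfall 3: Q = 577.5 + 57.60 = 635.1 L/s; C = (577.5·98.04 + 57.60·319.0)/635.1 = 118.1 mg/L.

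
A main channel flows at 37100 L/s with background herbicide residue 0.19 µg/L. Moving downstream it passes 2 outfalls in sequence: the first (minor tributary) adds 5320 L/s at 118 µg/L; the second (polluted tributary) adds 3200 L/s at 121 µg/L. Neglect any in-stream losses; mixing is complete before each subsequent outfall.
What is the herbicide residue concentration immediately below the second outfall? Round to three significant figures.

After outfall 1: Q = 37100 + 5320 = 42420 L/s; C = (37100·0.1900 + 5320·118.0)/42420 = 14.96 µg/L.
After outfall 2: Q = 42420 + 3200 = 45620 L/s; C = (42420·14.96 + 3200·121.0)/45620 = 22.40 µg/L.

22.4 µg/L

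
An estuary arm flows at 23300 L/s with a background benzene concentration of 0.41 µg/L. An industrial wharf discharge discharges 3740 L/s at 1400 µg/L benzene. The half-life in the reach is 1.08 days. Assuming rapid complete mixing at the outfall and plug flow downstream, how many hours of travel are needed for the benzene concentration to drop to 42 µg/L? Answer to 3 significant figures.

Conservation of mass: C = (23300·0.4100 + 3740·1400) / 27040 = 5246000/27040 = 194.0 µg/L.
Half-life 1.08 d → k = ln 2 / 1.08 = 0.6418 d⁻¹.
194.0·exp(−k·t) = 42 → t = ln(194.0/42)/k = 206000 s = 57.22 h.

57.2 h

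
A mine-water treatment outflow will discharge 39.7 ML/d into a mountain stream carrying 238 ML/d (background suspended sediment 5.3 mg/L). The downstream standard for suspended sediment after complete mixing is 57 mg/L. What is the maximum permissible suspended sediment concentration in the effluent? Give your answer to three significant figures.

At the limit, (Qr·Cr + Qe·Cₑ)/(Qr + Qe) = 57:
Cₑ = (277.7·57 − 238.0·5.300) / 39.70 = 366.9 mg/L.

367 mg/L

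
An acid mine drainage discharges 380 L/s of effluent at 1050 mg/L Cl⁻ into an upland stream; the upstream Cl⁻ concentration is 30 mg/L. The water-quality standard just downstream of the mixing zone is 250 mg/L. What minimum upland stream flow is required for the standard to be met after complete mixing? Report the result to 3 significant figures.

1380 L/s

Set C_mix = 250: (Q·30.00 + 380.0·1050) / (Q + 380.0) = 250
→ Q = 380.0·(1050 − 250)/(250 − 30.00) = 1382 L/s.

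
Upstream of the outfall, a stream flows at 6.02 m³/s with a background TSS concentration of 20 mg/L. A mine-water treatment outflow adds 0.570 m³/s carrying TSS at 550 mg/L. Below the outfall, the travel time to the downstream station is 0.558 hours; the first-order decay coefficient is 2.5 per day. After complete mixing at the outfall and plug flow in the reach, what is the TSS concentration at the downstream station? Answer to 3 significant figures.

Mixed concentration C = ΣQC/ΣQ = (6.020·20.00 + 0.5700·550.0) / 6.590 = 433.9/6.590 = 65.84 mg/L.
Applying C = C₀e^(−kt): 65.84 × 0.9435 = 62.12 mg/L.

62.1 mg/L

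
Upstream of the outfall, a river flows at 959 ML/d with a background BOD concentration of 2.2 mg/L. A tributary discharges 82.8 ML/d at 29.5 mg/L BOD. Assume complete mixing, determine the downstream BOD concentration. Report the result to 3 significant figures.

Conservation of mass: C = (959.0·2.200 + 82.80·29.50) / 1042 = 4552/1042 = 4.370 mg/L.

4.37 mg/L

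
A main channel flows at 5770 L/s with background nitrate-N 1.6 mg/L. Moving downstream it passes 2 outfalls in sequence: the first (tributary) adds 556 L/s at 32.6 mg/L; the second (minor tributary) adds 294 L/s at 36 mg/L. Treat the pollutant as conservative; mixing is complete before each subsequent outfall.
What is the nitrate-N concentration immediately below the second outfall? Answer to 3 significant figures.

After outfall 1: Q = 5770 + 556.0 = 6326 L/s; C = (5770·1.600 + 556.0·32.60)/6326 = 4.325 mg/L.
After outfall 2: Q = 6326 + 294.0 = 6620 L/s; C = (6326·4.325 + 294.0·36.00)/6620 = 5.731 mg/L.

5.73 mg/L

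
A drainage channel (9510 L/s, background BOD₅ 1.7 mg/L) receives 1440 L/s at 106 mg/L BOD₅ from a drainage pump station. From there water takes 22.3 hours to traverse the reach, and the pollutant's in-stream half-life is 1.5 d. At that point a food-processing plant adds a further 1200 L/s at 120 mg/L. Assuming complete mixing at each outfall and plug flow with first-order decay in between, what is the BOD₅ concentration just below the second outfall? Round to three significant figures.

Mass balance: C = (9510·1.700 + 1440·106.0) / 10950 = 168800/10950 = 15.42 mg/L; combined flow 10950 L/s.
Half-life 1.5 d → k = ln 2 / 1.5 = 0.4621 d⁻¹.
First-order decay: C = 15.42·exp(−k·t) = 15.42·0.6509 = 10.03 mg/L.
Second outfall: C = (10950·10.03 + 1200·120.0)/12150 = 20.90 mg/L.

20.9 mg/L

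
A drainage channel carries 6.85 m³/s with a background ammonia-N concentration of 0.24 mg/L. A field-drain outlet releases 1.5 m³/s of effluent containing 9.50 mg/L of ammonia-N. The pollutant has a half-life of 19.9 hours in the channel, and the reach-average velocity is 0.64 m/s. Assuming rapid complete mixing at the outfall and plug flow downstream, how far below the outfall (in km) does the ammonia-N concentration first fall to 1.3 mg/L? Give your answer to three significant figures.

Flow-weighted average: C = (6.850·0.2400 + 1.500·9.500) / 8.350 = 15.89/8.350 = 1.903 mg/L.
Half-life 19.9 h → k = ln 2 / 19.9 = 0.03483 h⁻¹ = 0.8360 d⁻¹.
Set 1.903·exp(−k·t) = 1.3 → t = ln(1.903/1.3)/k = 39410 s = 10.95 h.
Distance = v·t = 0.64·39410 = 25220 m = 25.22 km.

25.2 km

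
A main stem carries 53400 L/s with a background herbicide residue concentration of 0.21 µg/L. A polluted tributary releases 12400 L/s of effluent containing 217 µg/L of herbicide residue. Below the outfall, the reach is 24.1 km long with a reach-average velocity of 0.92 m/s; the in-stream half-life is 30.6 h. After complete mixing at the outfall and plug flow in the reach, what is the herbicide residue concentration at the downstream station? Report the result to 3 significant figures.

34.8 µg/L

Mixed concentration C = ΣQC/ΣQ = (53400·0.2100 + 12400·217.0) / 65800 = 2702000/65800 = 41.06 µg/L.
Travel time t = 24.1·1000 / 0.92 = 26200 s = 7.277 h.
Half-life 30.6 h → k = ln 2 / 30.6 = 0.02265 h⁻¹ = 0.5436 d⁻¹.
After decay, C = 41.06 × e^(−kt) = 41.06 × 0.8480 = 34.82 µg/L.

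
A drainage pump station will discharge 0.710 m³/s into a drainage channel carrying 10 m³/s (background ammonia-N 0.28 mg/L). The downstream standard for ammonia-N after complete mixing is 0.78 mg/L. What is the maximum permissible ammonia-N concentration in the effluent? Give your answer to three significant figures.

7.82 mg/L

At the limit, (Qr·Cr + Qe·Cₑ)/(Qr + Qe) = 0.78:
Cₑ = (10.71·0.78 − 10.00·0.2800) / 0.7100 = 7.822 mg/L.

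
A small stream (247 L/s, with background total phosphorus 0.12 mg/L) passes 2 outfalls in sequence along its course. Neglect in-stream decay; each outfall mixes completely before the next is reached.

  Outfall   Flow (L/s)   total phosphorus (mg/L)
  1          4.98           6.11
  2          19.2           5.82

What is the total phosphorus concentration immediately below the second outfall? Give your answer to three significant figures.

0.634 mg/L

After outfall 1: Q = 247.0 + 4.980 = 252.0 L/s; C = (247.0·0.1200 + 4.980·6.110)/252.0 = 0.2384 mg/L.
After outfall 2: Q = 252.0 + 19.20 = 271.2 L/s; C = (252.0·0.2384 + 19.20·5.820)/271.2 = 0.6336 mg/L.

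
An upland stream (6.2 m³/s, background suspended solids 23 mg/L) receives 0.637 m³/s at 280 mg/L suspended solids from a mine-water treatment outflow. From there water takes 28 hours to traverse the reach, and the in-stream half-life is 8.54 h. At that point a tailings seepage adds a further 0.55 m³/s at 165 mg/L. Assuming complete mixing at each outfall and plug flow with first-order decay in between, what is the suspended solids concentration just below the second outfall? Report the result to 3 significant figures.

16.8 mg/L

After mixing, C = (6.200·23.00 + 0.6370·280.0) / 6.837 = 321.0/6.837 = 46.94 mg/L; combined flow 6.837 m³/s.
Half-life 8.54 h → k = ln 2 / 8.54 = 0.08116 h⁻¹ = 1.948 d⁻¹.
Applying C = C₀e^(−kt): 46.94 × 0.1030 = 4.837 mg/L.
Second outfall: C = (6.837·4.837 + 0.5500·165.0)/7.387 = 16.76 mg/L.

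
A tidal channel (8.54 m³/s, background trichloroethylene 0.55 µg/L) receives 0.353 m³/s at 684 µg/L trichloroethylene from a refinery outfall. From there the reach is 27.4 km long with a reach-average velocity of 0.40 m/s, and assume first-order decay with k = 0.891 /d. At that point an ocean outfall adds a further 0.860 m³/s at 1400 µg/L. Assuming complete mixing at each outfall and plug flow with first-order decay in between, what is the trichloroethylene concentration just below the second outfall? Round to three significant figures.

136 µg/L

Flow-weighted average: C = (8.540·0.5500 + 0.3530·684.0) / 8.893 = 246.1/8.893 = 27.68 µg/L; combined flow 8.893 m³/s.
Travel time t = 27.4·1000 / 0.40 = 68500 s = 19.03 h.
First-order decay: C = 27.68·exp(−k·t) = 27.68·0.4934 = 13.66 µg/L.
At the second outfall, C = (8.893·13.66 + 0.8600·1400) / (8.893 + 0.8600) = 135.9 µg/L.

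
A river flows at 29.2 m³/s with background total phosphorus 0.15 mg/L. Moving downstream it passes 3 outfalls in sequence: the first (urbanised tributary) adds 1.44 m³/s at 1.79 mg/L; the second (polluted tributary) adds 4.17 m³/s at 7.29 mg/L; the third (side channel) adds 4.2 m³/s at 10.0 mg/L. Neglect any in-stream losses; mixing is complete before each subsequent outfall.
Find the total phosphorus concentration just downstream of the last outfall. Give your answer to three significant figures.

Below outfall 1: Q → 30.64 m³/s, C = (29.20·0.1500 + 1.440·1.790)/30.64 = 0.2271 mg/L.
Below outfall 2: Q → 34.81 m³/s, C = (30.64·0.2271 + 4.170·7.290)/34.81 = 1.073 mg/L.
Below outfall 3: Q → 39.01 m³/s, C = (34.81·1.073 + 4.200·10.00)/39.01 = 2.034 mg/L.

2.03 mg/L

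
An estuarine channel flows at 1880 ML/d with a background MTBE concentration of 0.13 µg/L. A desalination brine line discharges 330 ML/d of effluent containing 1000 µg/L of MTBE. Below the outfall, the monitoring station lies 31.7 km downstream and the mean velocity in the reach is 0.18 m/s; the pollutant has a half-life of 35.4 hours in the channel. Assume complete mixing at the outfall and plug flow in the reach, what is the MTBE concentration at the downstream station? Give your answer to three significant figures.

Flow-weighted average: C = (1880·0.1300 + 330.0·1000) / 2210 = 330200/2210 = 149.4 µg/L.
Travel time t = 31.7·1000 / 0.18 = 176100 s = 48.92 h.
Half-life 35.4 h → k = ln 2 / 35.4 = 0.01958 h⁻¹ = 0.4699 d⁻¹.
After decay, C = 149.4 × e^(−kt) = 149.4 × 0.3837 = 57.34 µg/L.

57.3 µg/L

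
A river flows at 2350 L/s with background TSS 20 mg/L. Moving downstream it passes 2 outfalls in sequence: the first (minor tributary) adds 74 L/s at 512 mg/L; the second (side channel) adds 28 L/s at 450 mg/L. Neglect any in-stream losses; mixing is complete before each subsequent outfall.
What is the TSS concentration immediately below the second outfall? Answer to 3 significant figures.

Outfall 1: combined Q = 2424 L/s; C = (2350·20.00 + 74.00·512.0)/2424 = 35.02 mg/L.
Outfall 2: combined Q = 2452 L/s; C = (2424·35.02 + 28.00·450.0)/2452 = 39.76 mg/L.

39.8 mg/L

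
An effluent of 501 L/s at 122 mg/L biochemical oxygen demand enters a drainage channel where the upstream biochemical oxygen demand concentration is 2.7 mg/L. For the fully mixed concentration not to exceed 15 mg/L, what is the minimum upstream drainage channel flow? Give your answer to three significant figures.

Set C_mix = 15: (Q·2.700 + 501.0·122.0) / (Q + 501.0) = 15
→ Q = 501.0·(122.0 − 15)/(15 − 2.700) = 4358 L/s.

4360 L/s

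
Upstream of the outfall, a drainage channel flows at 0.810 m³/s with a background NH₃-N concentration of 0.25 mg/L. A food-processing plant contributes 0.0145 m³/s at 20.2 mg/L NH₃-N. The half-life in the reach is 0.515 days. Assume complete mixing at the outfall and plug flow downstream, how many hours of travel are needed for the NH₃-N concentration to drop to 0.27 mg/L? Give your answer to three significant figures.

After mixing, C = (0.8100·0.2500 + 0.01450·20.20) / 0.8245 = 0.4954/0.8245 = 0.6008 mg/L.
Half-life 0.515 d → k = ln 2 / 0.515 = 1.346 d⁻¹.
0.6008·exp(−k·t) = 0.27 → t = ln(0.6008/0.27)/k = 51350 s = 14.26 h.

14.3 h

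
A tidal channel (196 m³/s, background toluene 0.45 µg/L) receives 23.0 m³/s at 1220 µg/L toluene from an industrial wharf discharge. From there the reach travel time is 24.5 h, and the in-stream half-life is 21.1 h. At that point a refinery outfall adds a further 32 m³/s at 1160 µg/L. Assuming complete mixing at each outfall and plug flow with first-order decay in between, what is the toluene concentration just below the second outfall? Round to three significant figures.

198 µg/L

Mixed concentration C = ΣQC/ΣQ = (196.0·0.4500 + 23.00·1220) / 219.0 = 28150/219.0 = 128.5 µg/L; combined flow 219.0 m³/s.
Half-life 21.1 h → k = ln 2 / 21.1 = 0.03285 h⁻¹ = 0.7884 d⁻¹.
First-order decay: C = 128.5·exp(−k·t) = 128.5·0.4472 = 57.47 µg/L.
At the second outfall, C = (219.0·57.47 + 32.00·1160) / (219.0 + 32.00) = 198.0 µg/L.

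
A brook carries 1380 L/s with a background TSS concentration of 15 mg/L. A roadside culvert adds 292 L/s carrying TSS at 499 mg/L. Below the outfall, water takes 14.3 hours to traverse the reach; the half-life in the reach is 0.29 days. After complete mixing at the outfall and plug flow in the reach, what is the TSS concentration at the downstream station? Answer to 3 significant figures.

Conservation of mass: C = (1380·15.00 + 292.0·499.0) / 1672 = 166400/1672 = 99.53 mg/L.
Half-life 0.29 d → k = ln 2 / 0.29 = 2.390 d⁻¹.
First-order decay: C = 99.53·exp(−k·t) = 99.53·0.2407 = 23.96 mg/L.

24.0 mg/L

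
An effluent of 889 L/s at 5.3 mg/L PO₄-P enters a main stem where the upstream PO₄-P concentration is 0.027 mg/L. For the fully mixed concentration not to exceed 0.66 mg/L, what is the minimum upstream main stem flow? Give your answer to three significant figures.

Set C_mix = 0.66: (Q·0.02700 + 889.0·5.300) / (Q + 889.0) = 0.66
→ Q = 889.0·(5.300 − 0.66)/(0.66 − 0.02700) = 6517 L/s.

6520 L/s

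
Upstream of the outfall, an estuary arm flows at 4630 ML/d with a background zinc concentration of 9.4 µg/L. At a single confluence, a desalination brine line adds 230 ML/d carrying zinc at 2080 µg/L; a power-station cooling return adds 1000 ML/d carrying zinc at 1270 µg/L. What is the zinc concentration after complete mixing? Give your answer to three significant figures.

306 µg/L

Mass balance: C = (4630·9.400 + 230.0·2080 + 1000·1270) / 5860 = 1792000/5860 = 305.8 µg/L.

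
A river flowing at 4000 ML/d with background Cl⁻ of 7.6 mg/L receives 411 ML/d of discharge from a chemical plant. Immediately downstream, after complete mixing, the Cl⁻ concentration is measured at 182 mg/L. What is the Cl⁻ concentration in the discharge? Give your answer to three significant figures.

Mass balance: 4000·7.600 + 411.0·Cₑ = 4411·182.0
→ Cₑ = (4411·182.0 − 4000·7.600) / 411.0 = 1879 mg/L.

1880 mg/L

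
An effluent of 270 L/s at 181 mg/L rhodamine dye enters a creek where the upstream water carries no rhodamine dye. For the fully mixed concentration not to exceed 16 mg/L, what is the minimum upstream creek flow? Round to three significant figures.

Set C_mix = 16: (Q·0 + 270.0·181.0) / (Q + 270.0) = 16
→ Q = 270.0·(181.0 − 16)/(16 − 0) = 2784 L/s.

2780 L/s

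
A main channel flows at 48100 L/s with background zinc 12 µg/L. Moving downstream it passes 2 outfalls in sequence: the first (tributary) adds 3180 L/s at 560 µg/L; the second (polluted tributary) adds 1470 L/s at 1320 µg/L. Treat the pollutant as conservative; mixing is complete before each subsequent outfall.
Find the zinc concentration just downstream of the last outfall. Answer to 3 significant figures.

81.5 µg/L

Outfall 1: combined Q = 51280 L/s; C = (48100·12.00 + 3180·560.0)/51280 = 45.98 µg/L.
Outfall 2: combined Q = 52750 L/s; C = (51280·45.98 + 1470·1320)/52750 = 81.49 µg/L.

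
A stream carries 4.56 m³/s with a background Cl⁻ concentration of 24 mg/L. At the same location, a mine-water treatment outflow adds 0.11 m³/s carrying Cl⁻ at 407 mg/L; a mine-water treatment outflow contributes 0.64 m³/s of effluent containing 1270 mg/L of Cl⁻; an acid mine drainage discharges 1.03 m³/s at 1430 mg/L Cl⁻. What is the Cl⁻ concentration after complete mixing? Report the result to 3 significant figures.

385 mg/L

Mass balance: C = (4.560·24.00 + 0.1100·407.0 + 0.6400·1270 + 1.030·1430) / 6.340 = 2440/6.340 = 384.8 mg/L.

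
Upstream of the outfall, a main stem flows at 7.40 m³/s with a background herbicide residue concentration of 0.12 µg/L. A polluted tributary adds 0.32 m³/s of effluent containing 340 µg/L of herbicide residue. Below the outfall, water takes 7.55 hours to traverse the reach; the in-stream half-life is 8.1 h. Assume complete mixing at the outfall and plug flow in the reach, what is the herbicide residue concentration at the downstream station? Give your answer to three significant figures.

Flow-weighted average: C = (7.400·0.1200 + 0.3200·340.0) / 7.720 = 109.7/7.720 = 14.21 µg/L.
Half-life 8.1 h → k = ln 2 / 8.1 = 0.08557 h⁻¹ = 2.054 d⁻¹.
First-order decay: C = 14.21·exp(−k·t) = 14.21·0.5241 = 7.446 µg/L.

7.45 µg/L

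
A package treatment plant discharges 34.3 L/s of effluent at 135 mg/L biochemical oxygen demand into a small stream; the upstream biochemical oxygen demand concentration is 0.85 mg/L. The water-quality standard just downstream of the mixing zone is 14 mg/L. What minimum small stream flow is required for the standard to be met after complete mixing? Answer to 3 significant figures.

Set C_mix = 14: (Q·0.8500 + 34.30·135.0) / (Q + 34.30) = 14
→ Q = 34.30·(135.0 − 14)/(14 − 0.8500) = 315.6 L/s.

316 L/s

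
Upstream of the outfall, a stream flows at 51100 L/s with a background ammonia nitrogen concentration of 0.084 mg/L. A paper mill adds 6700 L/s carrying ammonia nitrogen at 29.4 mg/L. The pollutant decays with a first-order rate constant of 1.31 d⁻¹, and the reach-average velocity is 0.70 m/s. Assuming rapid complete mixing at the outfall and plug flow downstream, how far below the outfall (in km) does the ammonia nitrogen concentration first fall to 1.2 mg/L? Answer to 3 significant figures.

49.2 km

Mixed concentration C = ΣQC/ΣQ = (51100·0.08400 + 6700·29.40) / 57800 = 201300/57800 = 3.482 mg/L.
Set 3.482·exp(−k·t) = 1.2 → t = ln(3.482/1.2)/k = 70260 s = 19.52 h.
Distance = v·t = 0.70·70260 = 49180 m = 49.18 km.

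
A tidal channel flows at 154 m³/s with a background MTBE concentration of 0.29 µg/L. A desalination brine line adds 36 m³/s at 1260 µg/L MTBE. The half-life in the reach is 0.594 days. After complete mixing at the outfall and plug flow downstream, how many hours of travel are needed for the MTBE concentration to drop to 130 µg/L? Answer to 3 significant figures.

Mass balance: C = (154.0·0.2900 + 36.00·1260) / 190.0 = 45400/190.0 = 239.0 µg/L.
Half-life 0.594 d → k = ln 2 / 0.594 = 1.167 d⁻¹.
239.0·exp(−k·t) = 130 → t = ln(239.0/130)/k = 45080 s = 12.52 h.

12.5 h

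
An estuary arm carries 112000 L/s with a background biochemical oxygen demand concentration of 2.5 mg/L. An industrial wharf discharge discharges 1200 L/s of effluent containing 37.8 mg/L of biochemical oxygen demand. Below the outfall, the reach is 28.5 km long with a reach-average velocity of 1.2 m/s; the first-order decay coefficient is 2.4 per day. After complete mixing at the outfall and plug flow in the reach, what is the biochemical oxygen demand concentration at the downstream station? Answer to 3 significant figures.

Mixed concentration C = ΣQC/ΣQ = (112000·2.500 + 1200·37.80) / 113200 = 325400/113200 = 2.874 mg/L.
Travel time t = 28.5·1000 / 1.2 = 23750 s = 6.597 h.
First-order decay: C = 2.874·exp(−k·t) = 2.874·0.5170 = 1.486 mg/L.

1.49 mg/L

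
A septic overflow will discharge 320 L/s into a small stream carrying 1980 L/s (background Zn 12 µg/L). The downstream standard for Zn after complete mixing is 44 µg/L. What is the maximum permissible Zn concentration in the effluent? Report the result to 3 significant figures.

242 µg/L

At the limit, (Qr·Cr + Qe·Cₑ)/(Qr + Qe) = 44:
Cₑ = (2300·44 − 1980·12.00) / 320.0 = 242.0 µg/L.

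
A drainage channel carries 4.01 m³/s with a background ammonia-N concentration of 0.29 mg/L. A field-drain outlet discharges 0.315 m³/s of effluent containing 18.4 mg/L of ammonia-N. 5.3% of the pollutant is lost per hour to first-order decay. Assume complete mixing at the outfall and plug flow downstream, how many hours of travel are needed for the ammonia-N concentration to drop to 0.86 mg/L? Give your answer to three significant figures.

Mixed concentration C = ΣQC/ΣQ = (4.010·0.2900 + 0.3150·18.40) / 4.325 = 6.959/4.325 = 1.609 mg/L.
5.3%/h lost → k = −ln(1 − 0.053) = 0.05446 h⁻¹.
1.609·exp(−k·t) = 0.86 → t = ln(1.609/0.86)/k = 41410 s = 11.50 h.

11.5 h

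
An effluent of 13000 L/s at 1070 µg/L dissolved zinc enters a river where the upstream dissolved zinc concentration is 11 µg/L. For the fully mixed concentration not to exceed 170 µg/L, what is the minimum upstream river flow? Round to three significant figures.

Set C_mix = 170: (Q·11.00 + 13000·1070) / (Q + 13000) = 170
→ Q = 13000·(1070 − 170)/(170 − 11.00) = 73580 L/s.

73600 L/s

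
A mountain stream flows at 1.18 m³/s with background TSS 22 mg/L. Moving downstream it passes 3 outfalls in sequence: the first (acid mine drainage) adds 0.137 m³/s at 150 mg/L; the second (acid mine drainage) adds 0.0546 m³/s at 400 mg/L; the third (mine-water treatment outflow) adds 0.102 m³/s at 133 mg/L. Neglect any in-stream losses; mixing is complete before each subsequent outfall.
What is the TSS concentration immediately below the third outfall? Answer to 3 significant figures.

55.6 mg/L

Outfall 1: combined Q = 1.317 m³/s; C = (1.180·22.00 + 0.1370·150.0)/1.317 = 35.32 mg/L.
Outfall 2: combined Q = 1.372 m³/s; C = (1.317·35.32 + 0.05460·400.0)/1.372 = 49.83 mg/L.
Outfall 3: combined Q = 1.474 m³/s; C = (1.372·49.83 + 0.1020·133.0)/1.474 = 55.59 mg/L.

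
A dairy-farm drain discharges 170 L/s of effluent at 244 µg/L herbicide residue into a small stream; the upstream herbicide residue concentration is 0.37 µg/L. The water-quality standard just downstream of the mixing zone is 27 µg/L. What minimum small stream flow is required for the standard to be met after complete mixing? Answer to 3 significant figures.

1390 L/s

Set C_mix = 27: (Q·0.3700 + 170.0·244.0) / (Q + 170.0) = 27
→ Q = 170.0·(244.0 − 27)/(27 − 0.3700) = 1385 L/s.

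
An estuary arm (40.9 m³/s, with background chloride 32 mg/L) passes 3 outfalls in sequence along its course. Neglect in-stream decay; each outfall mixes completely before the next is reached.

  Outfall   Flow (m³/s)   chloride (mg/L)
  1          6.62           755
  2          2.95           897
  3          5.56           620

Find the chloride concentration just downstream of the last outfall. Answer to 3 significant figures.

221 mg/L

Outfall 1: combined Q = 47.52 m³/s; C = (40.90·32.00 + 6.620·755.0)/47.52 = 132.7 mg/L.
Outfall 2: combined Q = 50.47 m³/s; C = (47.52·132.7 + 2.950·897.0)/50.47 = 177.4 mg/L.
Outfall 3: combined Q = 56.03 m³/s; C = (50.47·177.4 + 5.560·620.0)/56.03 = 221.3 mg/L.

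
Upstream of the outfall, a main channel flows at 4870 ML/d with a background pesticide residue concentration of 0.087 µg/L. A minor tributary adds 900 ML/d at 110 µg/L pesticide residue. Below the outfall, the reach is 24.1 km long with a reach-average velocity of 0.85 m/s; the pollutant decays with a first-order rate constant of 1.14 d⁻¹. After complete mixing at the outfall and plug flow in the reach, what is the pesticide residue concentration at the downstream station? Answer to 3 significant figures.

11.9 µg/L

After mixing, C = (4870·0.08700 + 900.0·110.0) / 5770 = 99420/5770 = 17.23 µg/L.
Travel time t = 24.1·1000 / 0.85 = 28350 s = 7.876 h.
Decay over the reach: 17.23·exp(−kt) = 17.23·0.6879 = 11.85 µg/L.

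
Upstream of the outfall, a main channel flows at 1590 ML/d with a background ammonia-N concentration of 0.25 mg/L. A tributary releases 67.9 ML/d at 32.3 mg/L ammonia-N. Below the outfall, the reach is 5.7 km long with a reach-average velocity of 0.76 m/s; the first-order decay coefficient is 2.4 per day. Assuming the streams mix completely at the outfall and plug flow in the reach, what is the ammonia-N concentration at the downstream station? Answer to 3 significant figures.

After mixing, C = (1590·0.2500 + 67.90·32.30) / 1658 = 2591/1658 = 1.563 mg/L.
Travel time t = 5.7·1000 / 0.76 = 7500 s = 2.083 h.
Decay over the reach: 1.563·exp(−kt) = 1.563·0.8119 = 1.269 mg/L.

1.27 mg/L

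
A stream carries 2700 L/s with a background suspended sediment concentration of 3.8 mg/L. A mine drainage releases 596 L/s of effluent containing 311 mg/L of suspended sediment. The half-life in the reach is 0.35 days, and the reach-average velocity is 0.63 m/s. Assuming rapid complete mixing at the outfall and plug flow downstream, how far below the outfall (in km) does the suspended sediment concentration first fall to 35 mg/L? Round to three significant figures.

14.5 km

Mixed concentration C = ΣQC/ΣQ = (2700·3.800 + 596.0·311.0) / 3296 = 195600/3296 = 59.35 mg/L.
Half-life 0.35 d → k = ln 2 / 0.35 = 1.980 d⁻¹.
Set 59.35·exp(−k·t) = 35 → t = ln(59.35/35)/k = 23040 s = 6.400 h.
Distance = v·t = 0.63·23040 = 14510 m = 14.51 km.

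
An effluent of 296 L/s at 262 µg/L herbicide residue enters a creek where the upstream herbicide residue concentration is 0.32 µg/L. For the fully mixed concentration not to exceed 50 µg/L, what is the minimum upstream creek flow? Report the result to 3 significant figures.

1260 L/s

Set C_mix = 50: (Q·0.3200 + 296.0·262.0) / (Q + 296.0) = 50
→ Q = 296.0·(262.0 − 50)/(50 − 0.3200) = 1263 L/s.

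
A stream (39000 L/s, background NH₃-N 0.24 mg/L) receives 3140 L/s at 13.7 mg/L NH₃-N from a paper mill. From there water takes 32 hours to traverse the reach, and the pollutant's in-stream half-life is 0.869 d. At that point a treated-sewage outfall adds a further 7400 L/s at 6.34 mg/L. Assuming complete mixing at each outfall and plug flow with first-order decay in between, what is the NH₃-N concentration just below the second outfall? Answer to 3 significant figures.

Conservation of mass: C = (39000·0.2400 + 3140·13.70) / 42140 = 52380/42140 = 1.243 mg/L; combined flow 42140 L/s.
Half-life 0.869 d → k = ln 2 / 0.869 = 0.7976 d⁻¹.
Decay over the reach: 1.243·exp(−kt) = 1.243·0.3452 = 0.4291 mg/L.
At the second outfall, C = (42140·0.4291 + 7400·6.340) / (42140 + 7400) = 1.312 mg/L.

1.31 mg/L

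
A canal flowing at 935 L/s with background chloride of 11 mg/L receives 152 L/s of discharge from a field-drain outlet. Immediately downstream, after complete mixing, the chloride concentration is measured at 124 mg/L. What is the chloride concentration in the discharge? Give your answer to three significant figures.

Mass balance: 935.0·11.00 + 152.0·Cₑ = 1087·124.0
→ Cₑ = (1087·124.0 − 935.0·11.00) / 152.0 = 819.1 mg/L.

819 mg/L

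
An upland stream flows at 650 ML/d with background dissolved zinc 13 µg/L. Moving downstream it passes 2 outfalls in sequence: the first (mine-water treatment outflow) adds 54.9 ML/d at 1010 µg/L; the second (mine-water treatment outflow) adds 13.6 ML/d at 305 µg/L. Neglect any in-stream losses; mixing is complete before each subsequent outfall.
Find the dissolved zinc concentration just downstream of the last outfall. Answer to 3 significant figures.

Outfall 1: combined Q = 704.9 ML/d; C = (650.0·13.00 + 54.90·1010)/704.9 = 90.65 µg/L.
Outfall 2: combined Q = 718.5 ML/d; C = (704.9·90.65 + 13.60·305.0)/718.5 = 94.71 µg/L.

94.7 µg/L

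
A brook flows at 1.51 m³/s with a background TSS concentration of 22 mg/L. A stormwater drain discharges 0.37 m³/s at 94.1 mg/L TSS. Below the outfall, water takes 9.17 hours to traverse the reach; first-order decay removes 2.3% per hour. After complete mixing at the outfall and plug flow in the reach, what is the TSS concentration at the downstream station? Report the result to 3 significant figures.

29.2 mg/L

Mass balance: C = (1.510·22.00 + 0.3700·94.10) / 1.880 = 68.04/1.880 = 36.19 mg/L.
2.3%/h lost → k = −ln(1 − 0.023) = 0.02327 h⁻¹.
Decay over the reach: 36.19·exp(−kt) = 36.19·0.8079 = 29.24 mg/L.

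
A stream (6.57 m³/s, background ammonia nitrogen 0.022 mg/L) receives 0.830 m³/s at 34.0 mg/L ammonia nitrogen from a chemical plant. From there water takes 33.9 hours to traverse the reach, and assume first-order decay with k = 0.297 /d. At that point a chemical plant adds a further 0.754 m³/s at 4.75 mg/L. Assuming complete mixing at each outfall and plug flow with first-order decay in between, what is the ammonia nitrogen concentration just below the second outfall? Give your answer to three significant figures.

2.73 mg/L

After mixing, C = (6.570·0.02200 + 0.8300·34.00) / 7.400 = 28.36/7.400 = 3.833 mg/L; combined flow 7.400 m³/s.
Decay over the reach: 3.833·exp(−kt) = 3.833·0.6574 = 2.520 mg/L.
At the second outfall, C = (7.400·2.520 + 0.7540·4.750) / (7.400 + 0.7540) = 2.726 mg/L.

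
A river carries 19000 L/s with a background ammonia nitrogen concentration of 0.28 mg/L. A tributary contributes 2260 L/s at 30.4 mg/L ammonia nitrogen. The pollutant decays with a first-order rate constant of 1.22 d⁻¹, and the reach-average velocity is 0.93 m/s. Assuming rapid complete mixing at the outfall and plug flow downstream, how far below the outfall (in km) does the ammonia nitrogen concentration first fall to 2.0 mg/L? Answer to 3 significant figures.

Mass balance: C = (19000·0.2800 + 2260·30.40) / 21260 = 74020/21260 = 3.482 mg/L.
Set 3.482·exp(−k·t) = 2.0 → t = ln(3.482/2.0)/k = 39260 s = 10.91 h.
Distance = v·t = 0.93·39260 = 36520 m = 36.52 km.

36.5 km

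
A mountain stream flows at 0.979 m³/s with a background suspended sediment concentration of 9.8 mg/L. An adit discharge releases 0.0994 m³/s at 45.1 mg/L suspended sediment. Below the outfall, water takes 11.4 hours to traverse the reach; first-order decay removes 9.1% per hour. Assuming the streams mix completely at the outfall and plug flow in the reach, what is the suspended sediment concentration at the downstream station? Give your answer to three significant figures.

Flow-weighted average: C = (0.9790·9.800 + 0.09940·45.10) / 1.078 = 14.08/1.078 = 13.05 mg/L.
9.1%/h lost → k = −ln(1 − 0.091) = 0.09541 h⁻¹.
First-order decay: C = 13.05·exp(−k·t) = 13.05·0.3370 = 4.399 mg/L.

4.40 mg/L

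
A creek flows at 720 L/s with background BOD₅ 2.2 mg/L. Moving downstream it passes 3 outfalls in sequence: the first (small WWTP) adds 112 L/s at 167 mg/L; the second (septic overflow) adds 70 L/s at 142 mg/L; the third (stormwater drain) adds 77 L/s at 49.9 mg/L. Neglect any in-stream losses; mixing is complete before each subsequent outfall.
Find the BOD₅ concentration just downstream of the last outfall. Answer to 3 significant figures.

34.8 mg/L

After outfall 1: Q = 720.0 + 112.0 = 832.0 L/s; C = (720.0·2.200 + 112.0·167.0)/832.0 = 24.38 mg/L.
After outfall 2: Q = 832.0 + 70.00 = 902.0 L/s; C = (832.0·24.38 + 70.00·142.0)/902.0 = 33.51 mg/L.
After outfall 3: Q = 902.0 + 77.00 = 979.0 L/s; C = (902.0·33.51 + 77.00·49.90)/979.0 = 34.80 mg/L.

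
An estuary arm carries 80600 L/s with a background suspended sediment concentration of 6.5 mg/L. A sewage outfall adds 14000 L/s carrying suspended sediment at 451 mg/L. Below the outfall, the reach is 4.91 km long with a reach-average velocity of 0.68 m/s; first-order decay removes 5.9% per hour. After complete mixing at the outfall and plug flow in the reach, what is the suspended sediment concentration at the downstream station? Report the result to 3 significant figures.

64.0 mg/L

Mass balance: C = (80600·6.500 + 14000·451.0) / 94600 = 6838000/94600 = 72.28 mg/L.
Travel time t = 4.91·1000 / 0.68 = 7221 s = 2.006 h.
5.9%/h lost → k = −ln(1 − 0.059) = 0.06081 h⁻¹.
First-order decay: C = 72.28·exp(−k·t) = 72.28·0.8852 = 63.98 mg/L.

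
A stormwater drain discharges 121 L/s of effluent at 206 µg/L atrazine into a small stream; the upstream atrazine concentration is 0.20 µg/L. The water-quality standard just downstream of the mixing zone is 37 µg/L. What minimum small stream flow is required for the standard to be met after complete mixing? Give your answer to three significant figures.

556 L/s

Set C_mix = 37: (Q·0.2000 + 121.0·206.0) / (Q + 121.0) = 37
→ Q = 121.0·(206.0 − 37)/(37 − 0.2000) = 555.7 L/s.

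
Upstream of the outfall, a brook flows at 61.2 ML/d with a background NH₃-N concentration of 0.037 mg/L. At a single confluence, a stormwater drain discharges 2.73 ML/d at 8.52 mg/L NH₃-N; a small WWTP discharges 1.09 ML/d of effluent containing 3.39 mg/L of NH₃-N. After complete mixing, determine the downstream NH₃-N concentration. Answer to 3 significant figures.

0.449 mg/L

Mass balance: C = (61.20·0.03700 + 2.730·8.520 + 1.090·3.390) / 65.02 = 29.22/65.02 = 0.4494 mg/L.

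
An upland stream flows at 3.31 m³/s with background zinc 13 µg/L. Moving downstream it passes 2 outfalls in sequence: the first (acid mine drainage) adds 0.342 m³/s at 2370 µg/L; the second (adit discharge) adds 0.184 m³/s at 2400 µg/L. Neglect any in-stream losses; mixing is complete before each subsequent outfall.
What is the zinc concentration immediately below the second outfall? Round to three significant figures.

Below outfall 1: Q → 3.652 m³/s, C = (3.310·13.00 + 0.3420·2370)/3.652 = 233.7 µg/L.
Below outfall 2: Q → 3.836 m³/s, C = (3.652·233.7 + 0.1840·2400)/3.836 = 337.6 µg/L.

338 µg/L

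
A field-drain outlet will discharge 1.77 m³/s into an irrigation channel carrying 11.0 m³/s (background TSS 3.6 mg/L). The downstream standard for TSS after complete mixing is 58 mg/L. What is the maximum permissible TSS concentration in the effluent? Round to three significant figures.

396 mg/L

At the limit, (Qr·Cr + Qe·Cₑ)/(Qr + Qe) = 58:
Cₑ = (12.77·58 − 11.00·3.600) / 1.770 = 396.1 mg/L.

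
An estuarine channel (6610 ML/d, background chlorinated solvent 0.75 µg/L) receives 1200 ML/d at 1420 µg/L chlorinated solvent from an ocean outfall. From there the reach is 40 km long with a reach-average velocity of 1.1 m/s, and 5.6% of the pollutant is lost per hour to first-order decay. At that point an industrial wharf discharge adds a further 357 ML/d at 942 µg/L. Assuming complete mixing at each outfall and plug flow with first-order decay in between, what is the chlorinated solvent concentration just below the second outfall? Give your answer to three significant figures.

158 µg/L

After mixing, C = (6610·0.7500 + 1200·1420) / 7810 = 1709000/7810 = 218.8 µg/L; combined flow 7810 ML/d.
Travel time t = 40·1000 / 1.1 = 36360 s = 10.10 h.
5.6%/h lost → k = −ln(1 − 0.056) = 0.05763 h⁻¹.
After decay, C = 218.8 × e^(−kt) = 218.8 × 0.5587 = 122.3 µg/L.
Second outfall: C = (7810·122.3 + 357.0·942.0)/8167 = 158.1 µg/L.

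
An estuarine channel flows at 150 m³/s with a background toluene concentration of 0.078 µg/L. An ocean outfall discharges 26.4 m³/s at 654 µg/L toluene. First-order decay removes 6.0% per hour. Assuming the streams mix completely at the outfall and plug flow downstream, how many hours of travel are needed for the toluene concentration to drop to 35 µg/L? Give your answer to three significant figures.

After mixing, C = (150.0·0.07800 + 26.40·654.0) / 176.4 = 17280/176.4 = 97.94 µg/L.
6.0%/h lost → k = −ln(1 − 0.06) = 0.06188 h⁻¹.
97.94·exp(−k·t) = 35 → t = ln(97.94/35)/k = 59870 s = 16.63 h.

16.6 h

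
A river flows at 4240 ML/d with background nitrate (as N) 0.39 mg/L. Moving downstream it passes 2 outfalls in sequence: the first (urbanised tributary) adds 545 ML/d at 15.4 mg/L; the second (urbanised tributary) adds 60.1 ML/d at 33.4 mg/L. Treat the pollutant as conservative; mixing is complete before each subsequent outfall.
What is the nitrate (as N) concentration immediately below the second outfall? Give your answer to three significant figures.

Outfall 1: combined Q = 4785 ML/d; C = (4240·0.3900 + 545.0·15.40)/4785 = 2.100 mg/L.
Outfall 2: combined Q = 4845 ML/d; C = (4785·2.100 + 60.10·33.40)/4845 = 2.488 mg/L.

2.49 mg/L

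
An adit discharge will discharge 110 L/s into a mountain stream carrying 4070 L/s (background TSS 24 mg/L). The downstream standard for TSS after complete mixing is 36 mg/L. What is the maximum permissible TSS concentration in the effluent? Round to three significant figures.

480 mg/L

At the limit, (Qr·Cr + Qe·Cₑ)/(Qr + Qe) = 36:
Cₑ = (4180·36 − 4070·24.00) / 110.0 = 480.0 mg/L.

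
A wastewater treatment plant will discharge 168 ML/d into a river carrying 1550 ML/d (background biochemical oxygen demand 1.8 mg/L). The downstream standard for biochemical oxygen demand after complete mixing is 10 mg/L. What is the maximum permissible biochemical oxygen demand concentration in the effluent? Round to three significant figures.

At the limit, (Qr·Cr + Qe·Cₑ)/(Qr + Qe) = 10:
Cₑ = (1718·10 − 1550·1.800) / 168.0 = 85.65 mg/L.

85.7 mg/L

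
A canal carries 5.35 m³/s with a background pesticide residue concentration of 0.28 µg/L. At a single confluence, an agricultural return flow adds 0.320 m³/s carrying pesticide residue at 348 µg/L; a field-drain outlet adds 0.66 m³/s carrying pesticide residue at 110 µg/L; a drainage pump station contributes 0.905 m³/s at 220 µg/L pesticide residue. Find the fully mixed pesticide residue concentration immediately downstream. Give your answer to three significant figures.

After mixing, C = (5.350·0.2800 + 0.3200·348.0 + 0.6600·110.0 + 0.9050·220.0) / 7.235 = 384.6/7.235 = 53.15 µg/L.

53.2 µg/L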